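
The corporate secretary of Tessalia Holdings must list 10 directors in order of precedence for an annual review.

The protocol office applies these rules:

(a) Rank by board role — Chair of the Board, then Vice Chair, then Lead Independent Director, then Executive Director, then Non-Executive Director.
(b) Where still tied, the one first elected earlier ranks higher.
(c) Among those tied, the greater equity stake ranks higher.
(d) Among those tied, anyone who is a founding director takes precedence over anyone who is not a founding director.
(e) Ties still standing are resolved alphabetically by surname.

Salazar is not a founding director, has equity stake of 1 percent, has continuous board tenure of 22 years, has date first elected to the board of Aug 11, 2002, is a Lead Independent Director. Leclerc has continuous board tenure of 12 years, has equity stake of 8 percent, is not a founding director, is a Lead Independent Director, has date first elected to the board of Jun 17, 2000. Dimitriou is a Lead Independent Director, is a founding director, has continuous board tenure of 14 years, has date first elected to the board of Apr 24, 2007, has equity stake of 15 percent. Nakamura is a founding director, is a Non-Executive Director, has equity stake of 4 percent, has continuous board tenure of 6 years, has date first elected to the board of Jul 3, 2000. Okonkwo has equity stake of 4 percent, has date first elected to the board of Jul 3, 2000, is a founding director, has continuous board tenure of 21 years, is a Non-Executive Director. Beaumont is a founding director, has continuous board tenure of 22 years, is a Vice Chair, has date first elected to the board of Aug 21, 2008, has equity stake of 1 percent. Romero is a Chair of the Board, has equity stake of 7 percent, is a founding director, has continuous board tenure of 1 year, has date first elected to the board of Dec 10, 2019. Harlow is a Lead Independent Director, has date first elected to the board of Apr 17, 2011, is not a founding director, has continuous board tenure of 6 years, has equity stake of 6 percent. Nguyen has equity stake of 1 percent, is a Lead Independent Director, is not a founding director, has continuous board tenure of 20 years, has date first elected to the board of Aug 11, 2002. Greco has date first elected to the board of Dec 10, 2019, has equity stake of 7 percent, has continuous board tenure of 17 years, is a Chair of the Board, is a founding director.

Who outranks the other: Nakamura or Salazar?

Salazar

By board role: Greco and Romero (Chair of the Board); then Beaumont (Vice Chair); then Leclerc, Nguyen, Salazar, Dimitriou and Harlow (Lead Independent Director); then Nakamura and Okonkwo (Non-Executive Director).
Greco and Romero both have date first elected to the board Dec 10, 2019, so the next rule applies.
Greco and Romero both have equity stake 7 percent, so the next rule applies.
Greco and Romero are each a founding director, so the next rule applies.
Among Greco and Romero, alphabetically by surname: Greco before Romero.
Among Leclerc, Nguyen, Salazar, Dimitriou and Harlow, by date first elected to the board (earlier first): Leclerc (Jun 17, 2000) before Nguyen and Salazar (Aug 11, 2002) before Dimitriou (Apr 24, 2007) before Harlow (Apr 17, 2011).
Nguyen and Salazar both have equity stake 1 percent, so the next rule applies.
Nguyen and Salazar are each not a founding director, so the next rule applies.
Among Nguyen and Salazar, alphabetically by surname: Nguyen before Salazar.
Nakamura and Okonkwo both have date first elected to the board Jul 3, 2000, so the next rule applies.
Nakamura and Okonkwo both have equity stake 4 percent, so the next rule applies.
Nakamura and Okonkwo are each a founding director, so the next rule applies.
Among Nakamura and Okonkwo, alphabetically by surname: Nakamura before Okonkwo.
So Salazar takes precedence.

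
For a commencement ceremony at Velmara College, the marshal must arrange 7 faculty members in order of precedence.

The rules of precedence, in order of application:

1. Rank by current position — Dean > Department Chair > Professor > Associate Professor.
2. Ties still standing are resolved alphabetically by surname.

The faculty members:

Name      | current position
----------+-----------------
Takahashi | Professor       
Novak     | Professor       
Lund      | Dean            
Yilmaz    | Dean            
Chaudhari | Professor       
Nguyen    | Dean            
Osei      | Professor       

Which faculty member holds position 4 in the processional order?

By current position: Lund, Nguyen and Yilmaz (Dean); then Chaudhari, Novak, Osei and Takahashi (Professor).
Among Lund, Nguyen and Yilmaz, alphabetically by surname: Lund before Nguyen before Yilmaz.
Among Chaudhari, Novak, Osei and Takahashi, alphabetically by surname: Chaudhari before Novak before Osei before Takahashi.
Order: Lund, Nguyen, Yilmaz, Chaudhari, Novak, Osei, Takahashi.

Chaudhari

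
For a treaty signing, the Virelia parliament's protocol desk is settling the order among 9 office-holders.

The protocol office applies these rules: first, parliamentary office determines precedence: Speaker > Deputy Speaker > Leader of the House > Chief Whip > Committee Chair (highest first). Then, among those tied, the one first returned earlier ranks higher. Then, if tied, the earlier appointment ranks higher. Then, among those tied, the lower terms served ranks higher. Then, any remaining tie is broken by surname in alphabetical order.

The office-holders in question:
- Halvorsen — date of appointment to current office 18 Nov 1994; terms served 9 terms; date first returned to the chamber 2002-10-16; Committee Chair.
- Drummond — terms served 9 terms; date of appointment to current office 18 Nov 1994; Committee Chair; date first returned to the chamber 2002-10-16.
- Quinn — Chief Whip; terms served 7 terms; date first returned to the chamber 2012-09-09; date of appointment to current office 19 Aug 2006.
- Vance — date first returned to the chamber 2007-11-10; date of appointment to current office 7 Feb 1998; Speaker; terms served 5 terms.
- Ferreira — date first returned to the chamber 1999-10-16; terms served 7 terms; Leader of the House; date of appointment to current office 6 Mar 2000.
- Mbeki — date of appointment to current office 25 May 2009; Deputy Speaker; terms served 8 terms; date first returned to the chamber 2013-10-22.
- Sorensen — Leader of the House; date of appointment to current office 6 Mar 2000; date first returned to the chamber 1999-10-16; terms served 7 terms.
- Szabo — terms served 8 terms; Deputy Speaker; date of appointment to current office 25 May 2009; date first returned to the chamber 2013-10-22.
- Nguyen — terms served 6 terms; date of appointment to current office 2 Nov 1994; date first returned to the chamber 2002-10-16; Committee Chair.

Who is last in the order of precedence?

Halvorsen

By parliamentary office: Vance (Speaker); then Mbeki and Szabo (Deputy Speaker); then Ferreira and Sorensen (Leader of the House); then Quinn (Chief Whip); then Nguyen, Drummond and Halvorsen (Committee Chair).
Mbeki and Szabo both have date first returned to the chamber 2013-10-22, so the next rule applies.
Mbeki and Szabo both have date of appointment to current office 25 May 2009, so the next rule applies.
Mbeki and Szabo both have terms served 8 terms, so the next rule applies.
Among Mbeki and Szabo, alphabetically by surname: Mbeki before Szabo.
Ferreira and Sorensen both have date first returned to the chamber 1999-10-16, so the next rule applies.
Ferreira and Sorensen both have date of appointment to current office 6 Mar 2000, so the next rule applies.
Ferreira and Sorensen both have terms served 7 terms, so the next rule applies.
Among Ferreira and Sorensen, alphabetically by surname: Ferreira before Sorensen.
Nguyen, Drummond and Halvorsen all have date first returned to the chamber 2002-10-16, so the next rule applies.
Among Nguyen, Drummond and Halvorsen, by date of appointment to current office (earlier first): Nguyen (2 Nov 1994) before Drummond and Halvorsen (18 Nov 1994).
Drummond and Halvorsen both have terms served 9 terms, so the next rule applies.
Among Drummond and Halvorsen, alphabetically by surname: Drummond before Halvorsen.
Order: Vance, Mbeki, Szabo, Ferreira, Sorensen, Quinn, Nguyen, Drummond, Halvorsen.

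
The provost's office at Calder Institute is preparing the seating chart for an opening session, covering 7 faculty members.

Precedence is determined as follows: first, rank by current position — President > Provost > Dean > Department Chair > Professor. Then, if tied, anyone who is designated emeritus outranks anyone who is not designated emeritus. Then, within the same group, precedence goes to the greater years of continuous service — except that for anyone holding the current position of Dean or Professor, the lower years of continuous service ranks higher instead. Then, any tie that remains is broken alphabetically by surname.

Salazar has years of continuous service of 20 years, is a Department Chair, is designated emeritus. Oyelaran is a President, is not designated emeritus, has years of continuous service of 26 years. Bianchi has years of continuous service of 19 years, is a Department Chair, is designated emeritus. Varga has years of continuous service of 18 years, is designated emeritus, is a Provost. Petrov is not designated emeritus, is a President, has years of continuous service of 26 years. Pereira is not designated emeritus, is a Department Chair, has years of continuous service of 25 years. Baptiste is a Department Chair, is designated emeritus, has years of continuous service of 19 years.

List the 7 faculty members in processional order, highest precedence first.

Oyelaran, Petrov, Varga, Salazar, Baptiste, Bianchi, Pereira

By current position: Oyelaran and Petrov (President); then Varga (Provost); then Salazar, Baptiste, Bianchi and Pereira (Department Chair).
Oyelaran and Petrov are each not designated emeritus, so the next rule applies.
Oyelaran and Petrov both have years of continuous service 26 years, so the next rule applies.
Among Oyelaran and Petrov, alphabetically by surname: Oyelaran before Petrov.
Among Salazar, Baptiste, Bianchi and Pereira, designated emeritus before not designated emeritus: Salazar, Baptiste and Bianchi (designated emeritus) before Pereira (not designated emeritus).
Among Salazar, Baptiste and Bianchi, by years of continuous service (higher first): Salazar (20 years) before Baptiste and Bianchi (19 years).
Among Baptiste and Bianchi, alphabetically by surname: Baptiste before Bianchi.
Full order: Oyelaran, Petrov, Varga, Salazar, Baptiste, Bianchi, Pereira.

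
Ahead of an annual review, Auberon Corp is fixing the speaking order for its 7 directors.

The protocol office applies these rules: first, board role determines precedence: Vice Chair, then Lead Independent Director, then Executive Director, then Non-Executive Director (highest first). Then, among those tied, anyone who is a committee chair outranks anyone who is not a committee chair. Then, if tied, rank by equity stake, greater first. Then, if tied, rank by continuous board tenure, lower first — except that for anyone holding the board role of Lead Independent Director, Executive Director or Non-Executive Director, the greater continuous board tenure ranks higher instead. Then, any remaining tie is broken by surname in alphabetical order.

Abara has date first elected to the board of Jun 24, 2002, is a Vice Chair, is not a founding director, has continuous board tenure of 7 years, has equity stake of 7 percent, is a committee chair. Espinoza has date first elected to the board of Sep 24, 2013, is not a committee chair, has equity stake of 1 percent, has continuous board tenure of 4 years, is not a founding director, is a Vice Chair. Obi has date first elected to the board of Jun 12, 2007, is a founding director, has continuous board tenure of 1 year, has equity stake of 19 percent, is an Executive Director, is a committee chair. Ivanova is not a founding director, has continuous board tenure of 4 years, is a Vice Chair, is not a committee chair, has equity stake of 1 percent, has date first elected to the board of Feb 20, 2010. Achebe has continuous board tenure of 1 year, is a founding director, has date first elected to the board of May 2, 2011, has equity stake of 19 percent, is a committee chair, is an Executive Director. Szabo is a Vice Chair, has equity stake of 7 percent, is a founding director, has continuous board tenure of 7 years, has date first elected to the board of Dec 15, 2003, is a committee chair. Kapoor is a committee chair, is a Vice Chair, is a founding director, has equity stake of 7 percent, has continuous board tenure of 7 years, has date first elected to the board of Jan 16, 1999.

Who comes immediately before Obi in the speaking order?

By board role: Abara, Kapoor, Szabo, Espinoza and Ivanova (Vice Chair); then Achebe and Obi (Executive Director).
Among Abara, Kapoor, Szabo, Espinoza and Ivanova, a committee chair before not a committee chair: Abara, Kapoor and Szabo (a committee chair) before Espinoza and Ivanova (not a committee chair).
Abara, Kapoor and Szabo all have equity stake 7 percent, so the next rule applies.
Abara, Kapoor and Szabo all have continuous board tenure 7 years, so the next rule applies.
Among Abara, Kapoor and Szabo, alphabetically by surname: Abara before Kapoor before Szabo.
Espinoza and Ivanova both have equity stake 1 percent, so the next rule applies.
Espinoza and Ivanova both have continuous board tenure 4 years, so the next rule applies.
Among Espinoza and Ivanova, alphabetically by surname: Espinoza before Ivanova.
Achebe and Obi are each a committee chair, so the next rule applies.
Achebe and Obi both have equity stake 19 percent, so the next rule applies.
Achebe and Obi both have continuous board tenure 1 year, so the next rule applies.
Among Achebe and Obi, alphabetically by surname: Achebe before Obi.
Order: Abara, Kapoor, Szabo, Espinoza, Ivanova, Achebe, Obi.

Achebe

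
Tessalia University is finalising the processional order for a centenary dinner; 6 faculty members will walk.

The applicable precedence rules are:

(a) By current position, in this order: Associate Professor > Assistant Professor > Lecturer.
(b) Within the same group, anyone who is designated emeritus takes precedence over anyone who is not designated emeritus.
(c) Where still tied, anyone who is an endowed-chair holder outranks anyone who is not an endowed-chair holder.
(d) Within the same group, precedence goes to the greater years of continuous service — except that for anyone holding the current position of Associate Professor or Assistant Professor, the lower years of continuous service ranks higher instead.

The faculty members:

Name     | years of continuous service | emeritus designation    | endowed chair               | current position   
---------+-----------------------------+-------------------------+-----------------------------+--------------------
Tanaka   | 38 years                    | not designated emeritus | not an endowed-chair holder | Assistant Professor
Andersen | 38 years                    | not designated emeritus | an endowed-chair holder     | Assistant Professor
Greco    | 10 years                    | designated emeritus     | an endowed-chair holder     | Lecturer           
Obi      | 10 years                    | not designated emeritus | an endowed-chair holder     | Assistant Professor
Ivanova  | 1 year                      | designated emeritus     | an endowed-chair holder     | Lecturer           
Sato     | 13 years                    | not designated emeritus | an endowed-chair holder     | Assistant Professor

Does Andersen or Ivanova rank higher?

By current position: Obi, Sato, Andersen and Tanaka (Assistant Professor); then Greco and Ivanova (Lecturer).
Obi, Sato, Andersen and Tanaka are each not designated emeritus, so the next rule applies.
Among Obi, Sato, Andersen and Tanaka, an endowed-chair holder before not an endowed-chair holder: Obi, Sato and Andersen (an endowed-chair holder) before Tanaka (not an endowed-chair holder).
Among Obi, Sato and Andersen, by years of continuous service (lower first) (reversed rule for this group): Obi (10 years) before Sato (13 years) before Andersen (38 years).
Greco and Ivanova are each designated emeritus, so the next rule applies.
Greco and Ivanova are each an endowed-chair holder, so the next rule applies.
Among Greco and Ivanova, by years of continuous service (higher first): Greco (10 years) before Ivanova (1 year).
So Andersen takes precedence.

Andersen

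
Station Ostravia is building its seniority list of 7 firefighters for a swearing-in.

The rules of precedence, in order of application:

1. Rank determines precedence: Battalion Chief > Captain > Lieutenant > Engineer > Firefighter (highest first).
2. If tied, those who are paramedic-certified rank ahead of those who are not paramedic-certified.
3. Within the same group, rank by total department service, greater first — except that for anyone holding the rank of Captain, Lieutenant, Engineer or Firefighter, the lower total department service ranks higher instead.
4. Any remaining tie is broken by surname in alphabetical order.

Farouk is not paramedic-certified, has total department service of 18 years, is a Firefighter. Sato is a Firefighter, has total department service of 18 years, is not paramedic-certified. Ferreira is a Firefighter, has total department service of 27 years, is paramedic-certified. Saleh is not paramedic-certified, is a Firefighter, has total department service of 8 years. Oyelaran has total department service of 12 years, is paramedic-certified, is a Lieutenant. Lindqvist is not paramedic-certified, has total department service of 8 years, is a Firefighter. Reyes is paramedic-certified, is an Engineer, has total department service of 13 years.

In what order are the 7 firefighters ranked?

By rank: Oyelaran (Lieutenant); then Reyes (Engineer); then Ferreira, Lindqvist, Saleh, Farouk and Sato (Firefighter).
Among Ferreira, Lindqvist, Saleh, Farouk and Sato, paramedic-certified before not paramedic-certified: Ferreira (paramedic-certified) before Lindqvist, Saleh, Farouk and Sato (not paramedic-certified).
Among Lindqvist, Saleh, Farouk and Sato, by total department service (lower first) (reversed rule for this group): Lindqvist and Saleh (8 years) before Farouk and Sato (18 years).
Among Lindqvist and Saleh, alphabetically by surname: Lindqvist before Saleh.
Among Farouk and Sato, alphabetically by surname: Farouk before Sato.
Full order: Oyelaran, Reyes, Ferreira, Lindqvist, Saleh, Farouk, Sato.

Oyelaran, Reyes, Ferreira, Lindqvist, Saleh, Farouk, Sato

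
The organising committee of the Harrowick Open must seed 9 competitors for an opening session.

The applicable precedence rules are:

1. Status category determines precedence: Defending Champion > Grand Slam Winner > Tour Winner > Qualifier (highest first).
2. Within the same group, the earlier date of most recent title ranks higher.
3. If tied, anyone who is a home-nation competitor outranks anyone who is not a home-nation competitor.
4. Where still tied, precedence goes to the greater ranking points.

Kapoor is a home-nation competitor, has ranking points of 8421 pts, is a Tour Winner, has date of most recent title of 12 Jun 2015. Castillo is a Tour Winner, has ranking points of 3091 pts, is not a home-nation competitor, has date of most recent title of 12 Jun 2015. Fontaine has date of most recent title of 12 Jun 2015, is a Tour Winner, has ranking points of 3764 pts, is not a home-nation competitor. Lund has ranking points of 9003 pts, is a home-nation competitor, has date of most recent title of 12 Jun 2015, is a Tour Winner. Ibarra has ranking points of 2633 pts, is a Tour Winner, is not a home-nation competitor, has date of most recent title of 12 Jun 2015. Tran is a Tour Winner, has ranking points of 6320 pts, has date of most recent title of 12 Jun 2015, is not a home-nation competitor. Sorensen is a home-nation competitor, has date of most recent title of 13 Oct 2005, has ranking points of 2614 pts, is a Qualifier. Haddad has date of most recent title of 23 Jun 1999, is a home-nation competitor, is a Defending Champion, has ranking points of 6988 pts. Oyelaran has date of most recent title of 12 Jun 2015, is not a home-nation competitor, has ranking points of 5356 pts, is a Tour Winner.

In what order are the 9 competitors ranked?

Haddad, Lund, Kapoor, Tran, Oyelaran, Fontaine, Castillo, Ibarra, Sorensen

By status category: Haddad (Defending Champion); then Lund, Kapoor, Tran, Oyelaran, Fontaine, Castillo and Ibarra (Tour Winner); then Sorensen (Qualifier).
Lund, Kapoor, Tran, Oyelaran, Fontaine, Castillo and Ibarra all have date of most recent title 12 Jun 2015, so the next rule applies.
Among Lund, Kapoor, Tran, Oyelaran, Fontaine, Castillo and Ibarra, a home-nation competitor before not a home-nation competitor: Lund and Kapoor (a home-nation competitor) before Tran, Oyelaran, Fontaine, Castillo and Ibarra (not a home-nation competitor).
Among Lund and Kapoor, by ranking points (higher first): Lund (9003 pts) before Kapoor (8421 pts).
Among Tran, Oyelaran, Fontaine, Castillo and Ibarra, by ranking points (higher first): Tran (6320 pts) before Oyelaran (5356 pts) before Fontaine (3764 pts) before Castillo (3091 pts) before Ibarra (2633 pts).
Full order: Haddad, Lund, Kapoor, Tran, Oyelaran, Fontaine, Castillo, Ibarra, Sorensen.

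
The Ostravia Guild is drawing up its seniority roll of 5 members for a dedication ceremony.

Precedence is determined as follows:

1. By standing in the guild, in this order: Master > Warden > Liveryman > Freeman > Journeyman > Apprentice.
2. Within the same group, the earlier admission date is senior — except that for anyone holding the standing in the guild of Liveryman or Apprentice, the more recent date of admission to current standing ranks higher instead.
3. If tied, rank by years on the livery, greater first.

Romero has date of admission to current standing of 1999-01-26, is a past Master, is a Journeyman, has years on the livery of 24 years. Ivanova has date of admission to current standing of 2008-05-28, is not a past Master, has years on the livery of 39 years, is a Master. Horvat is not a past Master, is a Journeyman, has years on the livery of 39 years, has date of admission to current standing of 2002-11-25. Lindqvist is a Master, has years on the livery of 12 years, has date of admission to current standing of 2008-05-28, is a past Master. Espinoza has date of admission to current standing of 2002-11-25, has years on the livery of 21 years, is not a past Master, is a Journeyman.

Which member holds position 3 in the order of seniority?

Romero

By standing in the guild: Ivanova and Lindqvist (Master); then Romero, Horvat and Espinoza (Journeyman).
Ivanova and Lindqvist both have date of admission to current standing 2008-05-28, so the next rule applies.
Among Ivanova and Lindqvist, by years on the livery (higher first): Ivanova (39 years) before Lindqvist (12 years).
Among Romero, Horvat and Espinoza, by date of admission to current standing (earlier first): Romero (1999-01-26) before Horvat and Espinoza (2002-11-25).
Among Horvat and Espinoza, by years on the livery (higher first): Horvat (39 years) before Espinoza (21 years).
Order: Ivanova, Lindqvist, Romero, Horvat, Espinoza.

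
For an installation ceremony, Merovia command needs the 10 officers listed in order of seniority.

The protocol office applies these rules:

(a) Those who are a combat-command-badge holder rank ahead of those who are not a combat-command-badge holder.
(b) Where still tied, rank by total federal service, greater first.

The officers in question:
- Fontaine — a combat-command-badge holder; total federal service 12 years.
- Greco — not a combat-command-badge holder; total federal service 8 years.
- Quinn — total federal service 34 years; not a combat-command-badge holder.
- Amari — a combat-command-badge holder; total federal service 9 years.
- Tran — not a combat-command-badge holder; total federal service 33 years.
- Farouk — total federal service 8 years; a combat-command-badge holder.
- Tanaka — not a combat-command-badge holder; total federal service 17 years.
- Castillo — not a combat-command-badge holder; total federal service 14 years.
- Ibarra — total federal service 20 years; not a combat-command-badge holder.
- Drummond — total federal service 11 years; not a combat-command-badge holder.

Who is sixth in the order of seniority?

Ibarra

By the first rule: Fontaine, Amari and Farouk (each a combat-command-badge holder); then Quinn, Tran, Ibarra, Tanaka, Castillo, Drummond and Greco (each not a combat-command-badge holder).
Among Fontaine, Amari and Farouk, by total federal service (higher first): Fontaine (12 years) before Amari (9 years) before Farouk (8 years).
Among Quinn, Tran, Ibarra, Tanaka, Castillo, Drummond and Greco, by total federal service (higher first): Quinn (34 years) before Tran (33 years) before Ibarra (20 years) before Tanaka (17 years) before Castillo (14 years) before Drummond (11 years) before Greco (8 years).
Order: Fontaine, Amari, Farouk, Quinn, Tran, Ibarra, Tanaka, Castillo, Drummond, Greco.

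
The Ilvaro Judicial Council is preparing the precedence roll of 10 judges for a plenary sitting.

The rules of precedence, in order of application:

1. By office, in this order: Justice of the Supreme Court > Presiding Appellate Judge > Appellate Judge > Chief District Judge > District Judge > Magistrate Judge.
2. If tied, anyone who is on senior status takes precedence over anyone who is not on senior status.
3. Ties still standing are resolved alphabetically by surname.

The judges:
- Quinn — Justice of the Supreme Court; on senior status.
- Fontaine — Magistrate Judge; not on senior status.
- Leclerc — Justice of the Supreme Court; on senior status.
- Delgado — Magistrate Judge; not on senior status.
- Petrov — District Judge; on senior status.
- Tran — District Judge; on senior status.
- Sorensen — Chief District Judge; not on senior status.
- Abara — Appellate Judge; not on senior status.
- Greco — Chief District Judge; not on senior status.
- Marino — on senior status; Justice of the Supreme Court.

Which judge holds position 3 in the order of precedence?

By office: Leclerc, Marino and Quinn (Justice of the Supreme Court); then Abara (Appellate Judge); then Greco and Sorensen (Chief District Judge); then Petrov and Tran (District Judge); then Delgado and Fontaine (Magistrate Judge).
Leclerc, Marino and Quinn are each on senior status, so the next rule applies.
Among Leclerc, Marino and Quinn, alphabetically by surname: Leclerc before Marino before Quinn.
Greco and Sorensen are each not on senior status, so the next rule applies.
Among Greco and Sorensen, alphabetically by surname: Greco before Sorensen.
Petrov and Tran are each on senior status, so the next rule applies.
Among Petrov and Tran, alphabetically by surname: Petrov before Tran.
Delgado and Fontaine are each not on senior status, so the next rule applies.
Among Delgado and Fontaine, alphabetically by surname: Delgado before Fontaine.
Order: Leclerc, Marino, Quinn, Abara, Greco, Sorensen, Petrov, Tran, Delgado, Fontaine.

Quinn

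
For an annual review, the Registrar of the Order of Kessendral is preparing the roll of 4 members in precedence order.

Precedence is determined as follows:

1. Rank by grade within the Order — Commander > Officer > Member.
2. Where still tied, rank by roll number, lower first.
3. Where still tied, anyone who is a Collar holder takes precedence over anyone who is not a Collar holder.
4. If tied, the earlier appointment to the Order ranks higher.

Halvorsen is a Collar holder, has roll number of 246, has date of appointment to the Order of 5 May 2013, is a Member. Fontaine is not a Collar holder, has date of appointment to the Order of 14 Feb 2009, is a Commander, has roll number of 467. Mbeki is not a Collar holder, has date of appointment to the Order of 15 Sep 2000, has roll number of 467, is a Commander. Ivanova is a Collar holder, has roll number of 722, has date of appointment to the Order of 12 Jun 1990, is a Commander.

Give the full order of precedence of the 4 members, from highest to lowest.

Mbeki, Fontaine, Ivanova, Halvorsen

By grade within the Order: Mbeki, Fontaine and Ivanova (Commander); then Halvorsen (Member).
Among Mbeki, Fontaine and Ivanova, by roll number (lower first): Mbeki and Fontaine (467) before Ivanova (722).
Mbeki and Fontaine are each not a Collar holder, so the next rule applies.
Among Mbeki and Fontaine, by date of appointment to the Order (earlier first): Mbeki (15 Sep 2000) before Fontaine (14 Feb 2009).
Full order: Mbeki, Fontaine, Ivanova, Halvorsen.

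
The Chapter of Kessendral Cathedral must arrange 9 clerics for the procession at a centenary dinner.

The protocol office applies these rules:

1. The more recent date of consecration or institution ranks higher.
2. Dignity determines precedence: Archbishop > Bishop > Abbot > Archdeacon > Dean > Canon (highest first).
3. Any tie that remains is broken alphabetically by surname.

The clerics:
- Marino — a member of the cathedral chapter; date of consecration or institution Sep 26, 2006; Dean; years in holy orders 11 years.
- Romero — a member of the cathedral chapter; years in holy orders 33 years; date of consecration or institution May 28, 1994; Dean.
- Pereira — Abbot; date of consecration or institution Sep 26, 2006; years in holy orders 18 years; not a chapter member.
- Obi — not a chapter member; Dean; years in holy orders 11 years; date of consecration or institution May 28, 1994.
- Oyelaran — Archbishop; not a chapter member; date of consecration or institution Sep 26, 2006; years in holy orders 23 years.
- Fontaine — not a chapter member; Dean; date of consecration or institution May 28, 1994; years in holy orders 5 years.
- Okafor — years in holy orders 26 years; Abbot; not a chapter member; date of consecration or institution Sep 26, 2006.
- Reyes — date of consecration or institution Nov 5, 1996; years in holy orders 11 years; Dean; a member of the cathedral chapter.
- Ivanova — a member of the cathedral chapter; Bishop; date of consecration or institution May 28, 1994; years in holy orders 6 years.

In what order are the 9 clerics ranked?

Oyelaran, Okafor, Pereira, Marino, Reyes, Ivanova, Fontaine, Obi, Romero

By date of consecration or institution (later first): Oyelaran, Okafor, Pereira and Marino (each Sep 26, 2006); then Reyes (Nov 5, 1996); then Ivanova, Fontaine, Obi and Romero (each May 28, 1994).
Among Oyelaran, Okafor, Pereira and Marino, by dignity: Oyelaran (Archbishop) before Okafor and Pereira (Abbot) before Marino (Dean).
Among Okafor and Pereira, alphabetically by surname: Okafor before Pereira.
Among Ivanova, Fontaine, Obi and Romero, by dignity: Ivanova (Bishop) before Fontaine, Obi and Romero (Dean).
Among Fontaine, Obi and Romero, alphabetically by surname: Fontaine before Obi before Romero.
Full order: Oyelaran, Okafor, Pereira, Marino, Reyes, Ivanova, Fontaine, Obi, Romero.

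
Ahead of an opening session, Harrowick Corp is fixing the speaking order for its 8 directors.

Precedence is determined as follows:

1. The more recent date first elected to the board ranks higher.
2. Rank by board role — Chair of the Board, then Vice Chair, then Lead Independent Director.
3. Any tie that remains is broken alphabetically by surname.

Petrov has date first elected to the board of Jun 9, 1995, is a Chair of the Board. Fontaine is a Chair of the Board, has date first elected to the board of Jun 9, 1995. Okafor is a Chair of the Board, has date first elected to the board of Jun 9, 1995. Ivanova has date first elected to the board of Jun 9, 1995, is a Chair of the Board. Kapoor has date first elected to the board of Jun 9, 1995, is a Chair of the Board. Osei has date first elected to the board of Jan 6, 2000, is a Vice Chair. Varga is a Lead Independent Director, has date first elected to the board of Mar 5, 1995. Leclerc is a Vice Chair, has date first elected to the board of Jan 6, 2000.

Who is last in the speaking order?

Varga

By date first elected to the board (later first): Leclerc and Osei (both Jan 6, 2000); then Fontaine, Ivanova, Kapoor, Okafor and Petrov (each Jun 9, 1995); then Varga (Mar 5, 1995).
Leclerc and Osei are each Vice Chair, so the next rule applies.
Among Leclerc and Osei, alphabetically by surname: Leclerc before Osei.
Fontaine, Ivanova, Kapoor, Okafor and Petrov are each Chair of the Board, so the next rule applies.
Among Fontaine, Ivanova, Kapoor, Okafor and Petrov, alphabetically by surname: Fontaine before Ivanova before Kapoor before Okafor before Petrov.
Order: Leclerc, Osei, Fontaine, Ivanova, Kapoor, Okafor, Petrov, Varga.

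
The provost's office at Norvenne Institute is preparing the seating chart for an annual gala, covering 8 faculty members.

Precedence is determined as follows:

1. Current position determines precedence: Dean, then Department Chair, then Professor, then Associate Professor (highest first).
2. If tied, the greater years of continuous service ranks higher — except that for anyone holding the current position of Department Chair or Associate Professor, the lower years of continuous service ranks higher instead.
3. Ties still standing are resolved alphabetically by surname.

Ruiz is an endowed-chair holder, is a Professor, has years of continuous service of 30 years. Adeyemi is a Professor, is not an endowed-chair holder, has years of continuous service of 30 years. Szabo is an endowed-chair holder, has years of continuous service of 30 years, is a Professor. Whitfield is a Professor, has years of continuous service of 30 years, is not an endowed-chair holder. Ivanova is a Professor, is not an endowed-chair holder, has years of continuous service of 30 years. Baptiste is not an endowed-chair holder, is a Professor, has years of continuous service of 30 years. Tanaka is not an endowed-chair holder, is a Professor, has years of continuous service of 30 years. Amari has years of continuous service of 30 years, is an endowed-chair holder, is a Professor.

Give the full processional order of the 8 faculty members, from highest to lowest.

By current position: Adeyemi, Amari, Baptiste, Ivanova, Ruiz, Szabo, Tanaka and Whitfield (Professor).
Adeyemi, Amari, Baptiste, Ivanova, Ruiz, Szabo, Tanaka and Whitfield all have years of continuous service 30 years, so the next rule applies.
Among Adeyemi, Amari, Baptiste, Ivanova, Ruiz, Szabo, Tanaka and Whitfield, alphabetically by surname: Adeyemi before Amari before Baptiste before Ivanova before Ruiz before Szabo before Tanaka before Whitfield.
Full order: Adeyemi, Amari, Baptiste, Ivanova, Ruiz, Szabo, Tanaka, Whitfield.

Adeyemi, Amari, Baptiste, Ivanova, Ruiz, Szabo, Tanaka, Whitfield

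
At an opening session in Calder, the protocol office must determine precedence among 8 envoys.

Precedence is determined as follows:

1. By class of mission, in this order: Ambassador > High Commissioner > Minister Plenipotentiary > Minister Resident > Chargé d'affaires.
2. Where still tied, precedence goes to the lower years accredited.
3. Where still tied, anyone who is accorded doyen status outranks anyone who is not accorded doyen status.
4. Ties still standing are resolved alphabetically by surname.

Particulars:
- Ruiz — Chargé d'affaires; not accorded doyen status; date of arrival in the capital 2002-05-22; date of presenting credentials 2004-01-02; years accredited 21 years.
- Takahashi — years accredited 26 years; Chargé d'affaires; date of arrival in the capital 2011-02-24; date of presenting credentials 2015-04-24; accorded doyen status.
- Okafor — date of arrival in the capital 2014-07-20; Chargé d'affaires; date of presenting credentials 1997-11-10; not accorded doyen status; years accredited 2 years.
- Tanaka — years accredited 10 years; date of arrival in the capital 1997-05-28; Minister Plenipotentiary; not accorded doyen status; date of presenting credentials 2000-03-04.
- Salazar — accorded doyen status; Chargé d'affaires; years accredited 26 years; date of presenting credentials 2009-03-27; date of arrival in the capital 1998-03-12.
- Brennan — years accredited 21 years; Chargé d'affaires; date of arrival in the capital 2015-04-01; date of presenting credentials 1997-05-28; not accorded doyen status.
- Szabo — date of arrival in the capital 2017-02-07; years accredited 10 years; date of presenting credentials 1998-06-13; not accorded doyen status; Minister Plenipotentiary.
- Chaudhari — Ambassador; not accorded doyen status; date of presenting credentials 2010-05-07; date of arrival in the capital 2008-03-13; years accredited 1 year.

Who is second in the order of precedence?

By class of mission: Chaudhari (Ambassador); then Szabo and Tanaka (Minister Plenipotentiary); then Okafor, Brennan, Ruiz, Salazar and Takahashi (Chargé d'affaires).
Szabo and Tanaka both have years accredited 10 years, so the next rule applies.
Szabo and Tanaka are each not accorded doyen status, so the next rule applies.
Among Szabo and Tanaka, alphabetically by surname: Szabo before Tanaka.
Among Okafor, Brennan, Ruiz, Salazar and Takahashi, by years accredited (lower first): Okafor (2 years) before Brennan and Ruiz (21 years) before Salazar and Takahashi (26 years).
Brennan and Ruiz are each not accorded doyen status, so the next rule applies.
Among Brennan and Ruiz, alphabetically by surname: Brennan before Ruiz.
Salazar and Takahashi are each accorded doyen status, so the next rule applies.
Among Salazar and Takahashi, alphabetically by surname: Salazar before Takahashi.
Order: Chaudhari, Szabo, Tanaka, Okafor, Brennan, Ruiz, Salazar, Takahashi.

Szabo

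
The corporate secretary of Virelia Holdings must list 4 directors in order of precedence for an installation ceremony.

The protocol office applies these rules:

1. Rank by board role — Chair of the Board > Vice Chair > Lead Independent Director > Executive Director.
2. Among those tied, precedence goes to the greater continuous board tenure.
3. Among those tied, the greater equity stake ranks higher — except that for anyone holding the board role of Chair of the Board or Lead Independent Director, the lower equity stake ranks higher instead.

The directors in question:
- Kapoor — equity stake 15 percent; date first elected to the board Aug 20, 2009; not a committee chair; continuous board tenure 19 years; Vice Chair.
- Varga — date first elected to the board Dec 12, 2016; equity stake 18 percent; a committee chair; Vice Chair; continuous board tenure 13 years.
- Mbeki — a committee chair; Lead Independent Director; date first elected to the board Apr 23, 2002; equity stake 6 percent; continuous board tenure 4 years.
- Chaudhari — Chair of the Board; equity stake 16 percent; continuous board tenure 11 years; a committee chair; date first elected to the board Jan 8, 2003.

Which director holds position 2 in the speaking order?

By board role: Chaudhari (Chair of the Board); then Kapoor and Varga (Vice Chair); then Mbeki (Lead Independent Director).
Among Kapoor and Varga, by continuous board tenure (higher first): Kapoor (19 years) before Varga (13 years).
Order: Chaudhari, Kapoor, Varga, Mbeki.

Kapoor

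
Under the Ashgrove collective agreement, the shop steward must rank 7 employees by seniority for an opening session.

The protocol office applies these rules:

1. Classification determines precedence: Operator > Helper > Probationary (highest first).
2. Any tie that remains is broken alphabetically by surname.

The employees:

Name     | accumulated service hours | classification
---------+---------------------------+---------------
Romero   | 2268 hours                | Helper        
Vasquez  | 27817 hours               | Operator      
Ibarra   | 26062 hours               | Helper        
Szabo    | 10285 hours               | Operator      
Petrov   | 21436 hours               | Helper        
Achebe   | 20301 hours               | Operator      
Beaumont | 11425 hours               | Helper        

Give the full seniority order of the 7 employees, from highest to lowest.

Achebe, Szabo, Vasquez, Beaumont, Ibarra, Petrov, Romero

By classification: Achebe, Szabo and Vasquez (Operator); then Beaumont, Ibarra, Petrov and Romero (Helper).
Among Achebe, Szabo and Vasquez, alphabetically by surname: Achebe before Szabo before Vasquez.
Among Beaumont, Ibarra, Petrov and Romero, alphabetically by surname: Beaumont before Ibarra before Petrov before Romero.
Full order: Achebe, Szabo, Vasquez, Beaumont, Ibarra, Petrov, Romero.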